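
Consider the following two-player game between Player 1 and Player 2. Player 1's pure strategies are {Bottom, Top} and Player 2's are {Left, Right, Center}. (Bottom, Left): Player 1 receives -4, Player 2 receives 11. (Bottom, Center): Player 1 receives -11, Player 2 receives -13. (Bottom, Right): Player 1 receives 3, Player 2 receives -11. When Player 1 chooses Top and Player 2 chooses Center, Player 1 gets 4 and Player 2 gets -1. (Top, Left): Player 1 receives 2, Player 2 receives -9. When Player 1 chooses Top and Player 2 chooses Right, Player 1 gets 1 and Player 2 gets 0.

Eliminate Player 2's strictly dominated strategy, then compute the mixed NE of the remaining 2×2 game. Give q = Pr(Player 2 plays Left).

q = 1/4

Player 2's strategy Center is strictly dominated by Right: -11 > -13 and 0 > -1. Eliminate Center.
Player 2's mix must leave Player 1 indifferent between Bottom and Top.
  Player 1's payoff to Bottom: q·(-4) + (1−q)·3 = -7q + 3
  Player 1's payoff to Top: q·2 + (1−q)·1 = q + 1
  -7q + 3 = q + 1  ⇒  -8q = -2  ⇒  q = 1/4.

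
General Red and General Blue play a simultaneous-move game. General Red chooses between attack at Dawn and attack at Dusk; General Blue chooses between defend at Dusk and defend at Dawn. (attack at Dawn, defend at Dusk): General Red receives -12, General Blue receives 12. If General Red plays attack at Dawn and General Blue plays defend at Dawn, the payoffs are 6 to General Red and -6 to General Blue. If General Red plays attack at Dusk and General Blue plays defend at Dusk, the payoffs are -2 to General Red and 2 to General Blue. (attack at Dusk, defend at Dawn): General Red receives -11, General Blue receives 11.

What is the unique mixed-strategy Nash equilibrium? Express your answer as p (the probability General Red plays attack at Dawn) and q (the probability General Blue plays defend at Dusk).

Set General Blue's expected payoff from defend at Dusk equal to that from defend at Dawn:
  General Blue's payoff to defend at Dusk: p·12 + (1−p)·2 = 10p + 2
  General Blue's payoff to defend at Dawn: p·(-6) + (1−p)·11 = -17p + 11
  10p + 2 = -17p + 11  ⇒  27p = 9  ⇒  p = 1/3.
In a mixed equilibrium General Red is indifferent between attack at Dawn and attack at Dusk; this condition fixes q.
  General Red's expected payoff from attack at Dawn: q·(-12) + (1−q)·6 = -18q + 6
  General Red's expected payoff from attack at Dusk: q·(-2) + (1−q)·(-11) = 9q - 11
  -18q + 6 = 9q - 11  ⇒  -27q = -17  ⇒  q = 17/27.

p = 1/3, q = 17/27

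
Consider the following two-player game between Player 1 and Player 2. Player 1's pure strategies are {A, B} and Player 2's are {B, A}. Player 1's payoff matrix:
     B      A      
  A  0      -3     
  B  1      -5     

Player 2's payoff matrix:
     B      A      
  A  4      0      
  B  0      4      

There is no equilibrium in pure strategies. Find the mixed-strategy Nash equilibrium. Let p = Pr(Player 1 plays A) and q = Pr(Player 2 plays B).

p = 1/2, q = 2/3

Set Player 2's expected payoff from B equal to that from A:
  Player 2's expected payoff from B: p·4 + (1−p)·0 = 4p
  Player 2's expected payoff from A: p·0 + (1−p)·4 = -4p + 4
  4p = -4p + 4  ⇒  8p = 4  ⇒  p = 1/2.
In a mixed equilibrium Player 1 is indifferent between A and B; this condition fixes q.
  Player 1's payoff to A: q·0 + (1−q)·(-3) = 3q - 3
  Player 1's payoff to B: q·1 + (1−q)·(-5) = 6q - 5
  3q - 3 = 6q - 5  ⇒  -3q = -2  ⇒  q = 2/3.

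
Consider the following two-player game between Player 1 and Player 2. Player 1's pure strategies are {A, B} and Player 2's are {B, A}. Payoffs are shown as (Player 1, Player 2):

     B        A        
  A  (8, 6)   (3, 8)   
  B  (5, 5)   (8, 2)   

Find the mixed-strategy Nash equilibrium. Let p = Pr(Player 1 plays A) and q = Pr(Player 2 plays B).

Player 2's indifference between B and A determines Player 1's mixing probability p:
  Player 2's payoff to B: p·6 + (1−p)·5 = p + 5
  Player 2's payoff to A: p·8 + (1−p)·2 = 6p + 2
  p + 5 = 6p + 2  ⇒  -5p = -3  ⇒  p = 3/5.
Set Player 1's expected payoff from A equal to that from B:
  Player 1's payoff from A: q·8 + (1−q)·3 = 5q + 3
  Player 1's payoff from B: q·5 + (1−q)·8 = -3q + 8
  5q + 3 = -3q + 8  ⇒  8q = 5  ⇒  q = 5/8.

p = 3/5, q = 5/8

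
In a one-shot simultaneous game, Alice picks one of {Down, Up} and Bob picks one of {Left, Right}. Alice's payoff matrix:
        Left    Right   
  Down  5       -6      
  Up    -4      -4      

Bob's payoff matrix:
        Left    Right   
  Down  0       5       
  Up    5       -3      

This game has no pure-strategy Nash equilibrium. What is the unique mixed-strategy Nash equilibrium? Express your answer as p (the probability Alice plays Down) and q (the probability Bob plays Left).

p = 8/13, q = 2/11

Bob's indifference between Left and Right determines Alice's mixing probability p:
  Bob's payoff from Left: p·0 + (1−p)·5 = -5p + 5
  Bob's payoff from Right: p·5 + (1−p)·(-3) = 8p - 3
  -5p + 5 = 8p - 3  ⇒  -13p = -8  ⇒  p = 8/13.
For Alice to be willing to mix, Alice must be indifferent between Down and Up, which pins down Bob's mix.
  Alice's expected payoff from Down: q·5 + (1−q)·(-6) = 11q - 6
  Alice's expected payoff from Up: q·(-4) + (1−q)·(-4) = -4
  11q - 6 = -4  ⇒  11q = 2  ⇒  q = 2/11.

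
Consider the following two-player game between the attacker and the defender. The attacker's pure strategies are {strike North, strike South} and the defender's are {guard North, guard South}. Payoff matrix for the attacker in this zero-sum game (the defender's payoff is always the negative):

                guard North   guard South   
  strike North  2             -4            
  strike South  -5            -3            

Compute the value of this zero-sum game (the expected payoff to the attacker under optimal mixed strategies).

v = -13/4

In a mixed equilibrium the attacker is indifferent between strike North and strike South; this condition fixes q.
  the attacker's payoff to strike North: q·2 + (1−q)·(-4) = 6q - 4
  the attacker's payoff to strike South: q·(-5) + (1−q)·(-3) = -2q - 3
  6q - 4 = -2q - 3  ⇒  8q = 1  ⇒  q = 1/8.
The value is the attacker's expected payoff against this mix (using strike North): (1/8)·2 + (7/8)·(-4) = -13/4.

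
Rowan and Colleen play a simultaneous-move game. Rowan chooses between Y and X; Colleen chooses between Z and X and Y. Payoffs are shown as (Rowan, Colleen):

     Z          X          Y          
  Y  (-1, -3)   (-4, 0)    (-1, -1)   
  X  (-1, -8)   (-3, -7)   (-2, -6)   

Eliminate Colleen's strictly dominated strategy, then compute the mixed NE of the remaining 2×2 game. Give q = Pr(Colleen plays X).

q = 1/2

Colleen's strategy Z is strictly dominated by X: 0 > -3 and -7 > -8. Eliminate Z.
For Rowan to be willing to mix, Rowan must be indifferent between Y and X, which pins down Colleen's mix.
  Rowan's payoff from Y: q·(-4) + (1−q)·(-1) = -3q - 1
  Rowan's payoff from X: q·(-3) + (1−q)·(-2) = -q - 2
  -3q - 1 = -q - 2  ⇒  -2q = -1  ⇒  q = 1/2.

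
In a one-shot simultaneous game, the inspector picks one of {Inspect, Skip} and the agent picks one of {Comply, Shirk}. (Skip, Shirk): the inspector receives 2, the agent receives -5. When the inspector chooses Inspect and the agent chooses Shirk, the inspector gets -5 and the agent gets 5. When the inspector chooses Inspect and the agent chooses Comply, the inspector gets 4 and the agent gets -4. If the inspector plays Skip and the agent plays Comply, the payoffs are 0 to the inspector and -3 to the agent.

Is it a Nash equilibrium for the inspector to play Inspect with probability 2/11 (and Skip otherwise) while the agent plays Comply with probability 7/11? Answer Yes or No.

Check the agent's indifference given the inspector's mix p = 2/11:
  payoff from Comply = -35/11; payoff from Shirk = -35/11 — equal.
Check the inspector's indifference given the agent's mix q = 7/11:
  payoff from Inspect = 8/11; payoff from Skip = 8/11 — equal.
Both players are indifferent, so neither can profitably deviate.

Yes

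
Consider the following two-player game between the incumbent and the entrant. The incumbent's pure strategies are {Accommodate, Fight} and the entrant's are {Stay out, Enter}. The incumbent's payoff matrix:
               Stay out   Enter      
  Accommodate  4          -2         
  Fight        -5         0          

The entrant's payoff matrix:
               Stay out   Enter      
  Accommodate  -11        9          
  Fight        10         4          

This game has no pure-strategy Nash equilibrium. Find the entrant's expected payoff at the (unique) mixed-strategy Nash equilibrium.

In a mixed equilibrium the entrant is indifferent between Stay out and Enter; this condition fixes p.
  the entrant's payoff from Stay out: p·(-11) + (1−p)·10 = -21p + 10
  the entrant's payoff from Enter: p·9 + (1−p)·4 = 5p + 4
  -21p + 10 = 5p + 4  ⇒  -26p = -6  ⇒  p = 3/13.
At equilibrium the entrant is indifferent across columns, so the entrant's payoff equals the payoff from Stay out: (3/13)·(-11) + (10/13)·10 = 67/13.

67/13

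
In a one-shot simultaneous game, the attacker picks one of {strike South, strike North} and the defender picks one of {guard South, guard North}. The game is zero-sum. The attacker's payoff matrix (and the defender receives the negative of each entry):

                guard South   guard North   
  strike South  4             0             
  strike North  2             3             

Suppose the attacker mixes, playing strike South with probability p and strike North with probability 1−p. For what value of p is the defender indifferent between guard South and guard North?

p = 1/5

Set the defender's expected payoff from guard South equal to that from guard North:
  the defender's expected payoff from guard South: p·(-4) + (1−p)·(-2) = -2p - 2
  the defender's expected payoff from guard North: p·0 + (1−p)·(-3) = 3p - 3
  -2p - 2 = 3p - 3  ⇒  -5p = -1  ⇒  p = 1/5.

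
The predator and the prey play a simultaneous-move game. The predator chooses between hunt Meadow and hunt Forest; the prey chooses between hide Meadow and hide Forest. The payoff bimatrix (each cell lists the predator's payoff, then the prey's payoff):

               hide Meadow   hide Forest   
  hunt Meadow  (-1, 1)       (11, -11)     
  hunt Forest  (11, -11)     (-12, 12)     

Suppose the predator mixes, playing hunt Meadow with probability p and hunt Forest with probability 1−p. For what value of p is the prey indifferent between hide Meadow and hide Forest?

p = 23/35

The prey's indifference between hide Meadow and hide Forest determines the predator's mixing probability p:
  the prey's payoff to hide Meadow: p·1 + (1−p)·(-11) = 12p - 11
  the prey's payoff to hide Forest: p·(-11) + (1−p)·12 = -23p + 12
  12p - 11 = -23p + 12  ⇒  35p = 23  ⇒  p = 23/35.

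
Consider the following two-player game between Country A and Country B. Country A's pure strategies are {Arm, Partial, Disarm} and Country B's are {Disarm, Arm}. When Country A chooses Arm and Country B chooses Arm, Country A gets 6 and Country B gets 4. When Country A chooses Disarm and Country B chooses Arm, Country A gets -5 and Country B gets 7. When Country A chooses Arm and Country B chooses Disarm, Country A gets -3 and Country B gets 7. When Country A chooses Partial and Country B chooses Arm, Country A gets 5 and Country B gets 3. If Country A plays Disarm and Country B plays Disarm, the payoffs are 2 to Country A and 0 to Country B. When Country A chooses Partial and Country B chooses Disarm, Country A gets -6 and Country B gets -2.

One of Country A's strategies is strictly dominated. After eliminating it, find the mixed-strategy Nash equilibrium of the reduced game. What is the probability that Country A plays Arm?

p = 7/10

Country A's strategy Partial is strictly dominated by Arm: -3 > -6 and 6 > 5. Eliminate Partial.
Country A's mix must leave Country B indifferent between Disarm and Arm.
  Country B's expected payoff from Disarm: p·7 + (1−p)·0 = 7p
  Country B's expected payoff from Arm: p·4 + (1−p)·7 = -3p + 7
  7p = -3p + 7  ⇒  10p = 7  ⇒  p = 7/10.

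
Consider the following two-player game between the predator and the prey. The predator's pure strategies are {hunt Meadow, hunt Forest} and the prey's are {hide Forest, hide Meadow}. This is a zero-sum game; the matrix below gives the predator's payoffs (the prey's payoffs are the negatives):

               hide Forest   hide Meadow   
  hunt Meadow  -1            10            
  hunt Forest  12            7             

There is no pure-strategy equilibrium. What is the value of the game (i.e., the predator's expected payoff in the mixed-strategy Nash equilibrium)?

v = 127/16

Set the predator's expected payoff from hunt Meadow equal to that from hunt Forest:
  the predator's payoff from hunt Meadow: q·(-1) + (1−q)·10 = -11q + 10
  the predator's payoff from hunt Forest: q·12 + (1−q)·7 = 5q + 7
  -11q + 10 = 5q + 7  ⇒  -16q = -3  ⇒  q = 3/16.
The value is the predator's expected payoff against this mix (using hunt Meadow): (3/16)·(-1) + (13/16)·10 = 127/16.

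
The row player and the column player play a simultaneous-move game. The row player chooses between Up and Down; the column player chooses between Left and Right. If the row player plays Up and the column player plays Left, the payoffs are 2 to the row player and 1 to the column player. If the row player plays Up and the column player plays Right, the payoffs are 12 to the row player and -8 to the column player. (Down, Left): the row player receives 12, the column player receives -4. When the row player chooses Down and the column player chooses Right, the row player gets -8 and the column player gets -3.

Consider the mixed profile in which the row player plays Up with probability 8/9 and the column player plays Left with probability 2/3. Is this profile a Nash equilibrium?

Given the row player's mix p = 8/9, the column player's payoff from Left is 4/9 but from Right is -67/9. The column player strictly prefers Left, so the column player would not mix.
So the proposed profile is not a Nash equilibrium.

No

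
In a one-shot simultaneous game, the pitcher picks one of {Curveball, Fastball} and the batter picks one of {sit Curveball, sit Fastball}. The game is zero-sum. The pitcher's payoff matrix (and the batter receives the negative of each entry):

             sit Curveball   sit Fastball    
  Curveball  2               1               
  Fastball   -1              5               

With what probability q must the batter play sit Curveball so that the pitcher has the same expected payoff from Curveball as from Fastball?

q = 4/7

The batter's mix must leave the pitcher indifferent between Curveball and Fastball.
  the pitcher's payoff from Curveball: q·2 + (1−q)·1 = q + 1
  the pitcher's payoff from Fastball: q·(-1) + (1−q)·5 = -6q + 5
  q + 1 = -6q + 5  ⇒  7q = 4  ⇒  q = 4/7.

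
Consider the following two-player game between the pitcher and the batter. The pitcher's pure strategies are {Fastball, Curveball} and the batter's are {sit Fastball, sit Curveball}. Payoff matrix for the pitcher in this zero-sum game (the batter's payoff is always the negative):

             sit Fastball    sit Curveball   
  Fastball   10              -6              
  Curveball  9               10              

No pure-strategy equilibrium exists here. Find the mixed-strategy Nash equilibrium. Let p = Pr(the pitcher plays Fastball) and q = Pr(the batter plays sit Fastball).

p = 1/17, q = 16/17

In a mixed equilibrium the batter is indifferent between sit Fastball and sit Curveball; this condition fixes p.
  the batter's payoff from sit Fastball: p·(-10) + (1−p)·(-9) = -p - 9
  the batter's payoff from sit Curveball: p·6 + (1−p)·(-10) = 16p - 10
  -p - 9 = 16p - 10  ⇒  -17p = -1  ⇒  p = 1/17.
In a mixed equilibrium the pitcher is indifferent between Fastball and Curveball; this condition fixes q.
  the pitcher's payoff to Fastball: q·10 + (1−q)·(-6) = 16q - 6
  the pitcher's payoff to Curveball: q·9 + (1−q)·10 = -q + 10
  16q - 6 = -q + 10  ⇒  17q = 16  ⇒  q = 16/17.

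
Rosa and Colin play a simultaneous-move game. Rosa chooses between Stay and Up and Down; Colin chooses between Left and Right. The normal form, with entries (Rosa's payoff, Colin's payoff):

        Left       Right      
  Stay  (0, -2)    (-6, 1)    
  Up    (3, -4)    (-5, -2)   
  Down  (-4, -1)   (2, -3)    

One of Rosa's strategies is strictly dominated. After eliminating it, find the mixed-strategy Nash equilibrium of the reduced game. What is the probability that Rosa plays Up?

Rosa's strategy Stay is strictly dominated by Up: 3 > 0 and -5 > -6. Eliminate Stay.
Set Colin's expected payoff from Left equal to that from Right:
  Colin's expected payoff from Left: p·(-4) + (1−p)·(-1) = -3p - 1
  Colin's expected payoff from Right: p·(-2) + (1−p)·(-3) = p - 3
  -3p - 1 = p - 3  ⇒  -4p = -2  ⇒  p = 1/2.

p = 1/2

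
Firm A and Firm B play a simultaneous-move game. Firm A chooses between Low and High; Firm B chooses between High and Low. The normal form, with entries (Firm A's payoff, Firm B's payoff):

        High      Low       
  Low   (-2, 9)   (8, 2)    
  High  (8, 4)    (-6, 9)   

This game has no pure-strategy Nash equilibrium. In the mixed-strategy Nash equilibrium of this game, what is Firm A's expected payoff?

13/6

Set Firm A's expected payoff from Low equal to that from High:
  Firm A's payoff to Low: q·(-2) + (1−q)·8 = -10q + 8
  Firm A's payoff to High: q·8 + (1−q)·(-6) = 14q - 6
  -10q + 8 = 14q - 6  ⇒  -24q = -14  ⇒  q = 7/12.
At equilibrium Firm A is indifferent across rows, so Firm A's payoff equals the payoff from Low: (7/12)·(-2) + (5/12)·8 = 13/6.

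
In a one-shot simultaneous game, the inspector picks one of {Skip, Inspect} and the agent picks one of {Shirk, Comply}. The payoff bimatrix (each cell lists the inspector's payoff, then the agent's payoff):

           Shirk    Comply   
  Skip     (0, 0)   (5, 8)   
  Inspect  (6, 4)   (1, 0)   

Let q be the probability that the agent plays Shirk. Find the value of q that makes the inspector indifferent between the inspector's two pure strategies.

q = 2/5

Set the inspector's expected payoff from Skip equal to that from Inspect:
  the inspector's payoff to Skip: q·0 + (1−q)·5 = -5q + 5
  the inspector's payoff to Inspect: q·6 + (1−q)·1 = 5q + 1
  -5q + 5 = 5q + 1  ⇒  -10q = -4  ⇒  q = 2/5.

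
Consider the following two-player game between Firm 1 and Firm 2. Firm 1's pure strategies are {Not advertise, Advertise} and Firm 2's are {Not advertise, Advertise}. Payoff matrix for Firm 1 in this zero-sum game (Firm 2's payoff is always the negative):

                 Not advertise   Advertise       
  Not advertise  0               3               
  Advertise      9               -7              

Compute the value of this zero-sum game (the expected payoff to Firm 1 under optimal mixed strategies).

Firm 2's mix must leave Firm 1 indifferent between Not advertise and Advertise.
  Firm 1's payoff from Not advertise: q·0 + (1−q)·3 = -3q + 3
  Firm 1's payoff from Advertise: q·9 + (1−q)·(-7) = 16q - 7
  -3q + 3 = 16q - 7  ⇒  -19q = -10  ⇒  q = 10/19.
The value is Firm 1's expected payoff against this mix (using Not advertise): (10/19)·0 + (9/19)·3 = 27/19.

v = 27/19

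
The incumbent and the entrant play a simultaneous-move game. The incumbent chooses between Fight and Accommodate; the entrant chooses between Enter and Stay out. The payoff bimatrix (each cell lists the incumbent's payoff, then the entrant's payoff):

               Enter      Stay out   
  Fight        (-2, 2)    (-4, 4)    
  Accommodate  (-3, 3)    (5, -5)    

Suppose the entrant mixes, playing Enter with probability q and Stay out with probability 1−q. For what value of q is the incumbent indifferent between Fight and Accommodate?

q = 9/10

In a mixed equilibrium the incumbent is indifferent between Fight and Accommodate; this condition fixes q.
  the incumbent's payoff to Fight: q·(-2) + (1−q)·(-4) = 2q - 4
  the incumbent's payoff to Accommodate: q·(-3) + (1−q)·5 = -8q + 5
  2q - 4 = -8q + 5  ⇒  10q = 9  ⇒  q = 9/10.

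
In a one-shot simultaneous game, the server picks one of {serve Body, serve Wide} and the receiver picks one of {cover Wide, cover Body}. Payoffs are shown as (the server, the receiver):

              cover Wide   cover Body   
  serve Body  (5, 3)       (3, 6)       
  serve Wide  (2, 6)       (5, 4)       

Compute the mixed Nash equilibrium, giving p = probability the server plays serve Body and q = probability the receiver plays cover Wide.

p = 2/5, q = 2/5

In a mixed equilibrium the receiver is indifferent between cover Wide and cover Body; this condition fixes p.
  the receiver's payoff from cover Wide: p·3 + (1−p)·6 = -3p + 6
  the receiver's payoff from cover Body: p·6 + (1−p)·4 = 2p + 4
  -3p + 6 = 2p + 4  ⇒  -5p = -2  ⇒  p = 2/5.
The server's indifference between serve Body and serve Wide determines the receiver's mixing probability q:
  the server's expected payoff from serve Body: q·5 + (1−q)·3 = 2q + 3
  the server's expected payoff from serve Wide: q·2 + (1−q)·5 = -3q + 5
  2q + 3 = -3q + 5  ⇒  5q = 2  ⇒  q = 2/5.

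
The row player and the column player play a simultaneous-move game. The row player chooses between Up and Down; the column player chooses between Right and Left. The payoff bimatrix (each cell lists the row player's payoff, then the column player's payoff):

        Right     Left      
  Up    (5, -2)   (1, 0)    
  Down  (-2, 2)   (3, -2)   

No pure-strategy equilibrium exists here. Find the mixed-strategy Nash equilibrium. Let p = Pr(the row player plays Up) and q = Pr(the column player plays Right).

p = 2/3, q = 2/9

Set the column player's expected payoff from Right equal to that from Left:
  the column player's expected payoff from Right: p·(-2) + (1−p)·2 = -4p + 2
  the column player's expected payoff from Left: p·0 + (1−p)·(-2) = 2p - 2
  -4p + 2 = 2p - 2  ⇒  -6p = -4  ⇒  p = 2/3.
For the row player to be willing to mix, the row player must be indifferent between Up and Down, which pins down the column player's mix.
  the row player's payoff from Up: q·5 + (1−q)·1 = 4q + 1
  the row player's payoff from Down: q·(-2) + (1−q)·3 = -5q + 3
  4q + 1 = -5q + 3  ⇒  9q = 2  ⇒  q = 2/9.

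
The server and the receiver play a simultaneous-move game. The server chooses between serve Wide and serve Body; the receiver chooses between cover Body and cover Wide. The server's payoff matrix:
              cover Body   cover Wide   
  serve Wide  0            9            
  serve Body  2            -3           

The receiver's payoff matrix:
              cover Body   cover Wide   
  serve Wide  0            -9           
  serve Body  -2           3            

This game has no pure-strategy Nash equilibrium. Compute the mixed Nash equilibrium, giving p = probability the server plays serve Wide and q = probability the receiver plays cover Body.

Set the receiver's expected payoff from cover Body equal to that from cover Wide:
  the receiver's payoff from cover Body: p·0 + (1−p)·(-2) = 2p - 2
  the receiver's payoff from cover Wide: p·(-9) + (1−p)·3 = -12p + 3
  2p - 2 = -12p + 3  ⇒  14p = 5  ⇒  p = 5/14.
For the server to be willing to mix, the server must be indifferent between serve Wide and serve Body, which pins down the receiver's mix.
  the server's expected payoff from serve Wide: q·0 + (1−q)·9 = -9q + 9
  the server's expected payoff from serve Body: q·2 + (1−q)·(-3) = 5q - 3
  -9q + 9 = 5q - 3  ⇒  -14q = -12  ⇒  q = 6/7.

p = 5/14, q = 6/7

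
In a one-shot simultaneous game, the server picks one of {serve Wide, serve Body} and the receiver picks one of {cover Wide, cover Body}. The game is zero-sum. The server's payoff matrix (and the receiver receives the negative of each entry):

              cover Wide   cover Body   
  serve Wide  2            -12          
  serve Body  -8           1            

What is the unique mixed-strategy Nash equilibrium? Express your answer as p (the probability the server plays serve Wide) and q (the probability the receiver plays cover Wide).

Set the receiver's expected payoff from cover Wide equal to that from cover Body:
  the receiver's payoff from cover Wide: p·(-2) + (1−p)·8 = -10p + 8
  the receiver's payoff from cover Body: p·12 + (1−p)·(-1) = 13p - 1
  -10p + 8 = 13p - 1  ⇒  -23p = -9  ⇒  p = 9/23.
The server's indifference between serve Wide and serve Body determines the receiver's mixing probability q:
  the server's payoff from serve Wide: q·2 + (1−q)·(-12) = 14q - 12
  the server's payoff from serve Body: q·(-8) + (1−q)·1 = -9q + 1
  14q - 12 = -9q + 1  ⇒  23q = 13  ⇒  q = 13/23.

p = 9/23, q = 13/23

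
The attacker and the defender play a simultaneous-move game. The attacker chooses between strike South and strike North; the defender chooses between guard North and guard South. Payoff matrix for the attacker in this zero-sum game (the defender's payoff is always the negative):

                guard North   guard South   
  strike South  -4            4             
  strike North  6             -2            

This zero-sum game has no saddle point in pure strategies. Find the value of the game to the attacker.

The defender's mix must leave the attacker indifferent between strike South and strike North.
  the attacker's payoff to strike South: q·(-4) + (1−q)·4 = -8q + 4
  the attacker's payoff to strike North: q·6 + (1−q)·(-2) = 8q - 2
  -8q + 4 = 8q - 2  ⇒  -16q = -6  ⇒  q = 3/8.
The value is the attacker's expected payoff against this mix (using strike South): (3/8)·(-4) + (5/8)·4 = 1.

v = 1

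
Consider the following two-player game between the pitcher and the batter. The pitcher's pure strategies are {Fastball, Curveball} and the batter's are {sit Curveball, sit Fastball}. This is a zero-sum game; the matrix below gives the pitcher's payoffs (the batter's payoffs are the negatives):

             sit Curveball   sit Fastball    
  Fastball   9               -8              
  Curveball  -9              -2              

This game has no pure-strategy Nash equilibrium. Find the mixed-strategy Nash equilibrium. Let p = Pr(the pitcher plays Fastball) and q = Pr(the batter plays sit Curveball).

p = 7/24, q = 1/4

The pitcher's mix must leave the batter indifferent between sit Curveball and sit Fastball.
  the batter's payoff from sit Curveball: p·(-9) + (1−p)·9 = -18p + 9
  the batter's payoff from sit Fastball: p·8 + (1−p)·2 = 6p + 2
  -18p + 9 = 6p + 2  ⇒  -24p = -7  ⇒  p = 7/24.
The pitcher's indifference between Fastball and Curveball determines the batter's mixing probability q:
  the pitcher's payoff from Fastball: q·9 + (1−q)·(-8) = 17q - 8
  the pitcher's payoff from Curveball: q·(-9) + (1−q)·(-2) = -7q - 2
  17q - 8 = -7q - 2  ⇒  24q = 6  ⇒  q = 1/4.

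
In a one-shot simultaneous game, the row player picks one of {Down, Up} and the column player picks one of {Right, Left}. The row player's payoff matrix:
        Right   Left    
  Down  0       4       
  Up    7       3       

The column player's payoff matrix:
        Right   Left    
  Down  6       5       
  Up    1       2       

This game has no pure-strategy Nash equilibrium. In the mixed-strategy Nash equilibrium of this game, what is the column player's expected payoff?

The row player's mix must leave the column player indifferent between Right and Left.
  the column player's payoff from Right: p·6 + (1−p)·1 = 5p + 1
  the column player's payoff from Left: p·5 + (1−p)·2 = 3p + 2
  5p + 1 = 3p + 2  ⇒  2p = 1  ⇒  p = 1/2.
At equilibrium the column player is indifferent across columns, so the column player's payoff equals the payoff from Right: (1/2)·6 + (1/2)·1 = 7/2.

7/2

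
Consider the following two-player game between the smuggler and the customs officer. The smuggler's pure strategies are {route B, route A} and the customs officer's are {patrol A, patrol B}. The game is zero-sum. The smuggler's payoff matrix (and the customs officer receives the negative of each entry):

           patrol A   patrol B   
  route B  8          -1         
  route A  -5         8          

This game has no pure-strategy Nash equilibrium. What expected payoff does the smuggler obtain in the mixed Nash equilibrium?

59/22

Set the smuggler's expected payoff from route B equal to that from route A:
  the smuggler's payoff to route B: q·8 + (1−q)·(-1) = 9q - 1
  the smuggler's payoff to route A: q·(-5) + (1−q)·8 = -13q + 8
  9q - 1 = -13q + 8  ⇒  22q = 9  ⇒  q = 9/22.
At equilibrium the smuggler is indifferent across rows, so the smuggler's payoff equals the payoff from route B: (9/22)·8 + (13/22)·(-1) = 59/22.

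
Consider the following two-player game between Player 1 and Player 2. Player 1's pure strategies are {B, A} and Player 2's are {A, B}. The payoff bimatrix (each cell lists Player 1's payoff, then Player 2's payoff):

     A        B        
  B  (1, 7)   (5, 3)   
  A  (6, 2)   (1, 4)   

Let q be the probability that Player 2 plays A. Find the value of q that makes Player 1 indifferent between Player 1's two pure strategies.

q = 4/9

Player 1's indifference between B and A determines Player 2's mixing probability q:
  Player 1's expected payoff from B: q·1 + (1−q)·5 = -4q + 5
  Player 1's expected payoff from A: q·6 + (1−q)·1 = 5q + 1
  -4q + 5 = 5q + 1  ⇒  -9q = -4  ⇒  q = 4/9.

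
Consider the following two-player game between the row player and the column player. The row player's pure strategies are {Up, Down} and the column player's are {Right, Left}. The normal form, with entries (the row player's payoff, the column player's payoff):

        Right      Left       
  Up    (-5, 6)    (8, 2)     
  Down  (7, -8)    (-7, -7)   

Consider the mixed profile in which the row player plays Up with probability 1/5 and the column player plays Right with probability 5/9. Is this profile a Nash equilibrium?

Yes

Check the column player's indifference given the row player's mix p = 1/5:
  payoff from Right = -26/5; payoff from Left = -26/5 — equal.
Check the row player's indifference given the column player's mix q = 5/9:
  payoff from Up = 7/9; payoff from Down = 7/9 — equal.
Both players are indifferent, so neither can profitably deviate.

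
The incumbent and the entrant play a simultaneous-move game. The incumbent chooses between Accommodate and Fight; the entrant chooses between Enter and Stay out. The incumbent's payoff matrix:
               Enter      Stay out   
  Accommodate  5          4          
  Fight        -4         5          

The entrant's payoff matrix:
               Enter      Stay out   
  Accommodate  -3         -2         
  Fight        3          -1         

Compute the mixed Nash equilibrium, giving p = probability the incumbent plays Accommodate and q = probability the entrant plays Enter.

p = 4/5, q = 1/10

The incumbent's mix must leave the entrant indifferent between Enter and Stay out.
  the entrant's expected payoff from Enter: p·(-3) + (1−p)·3 = -6p + 3
  the entrant's expected payoff from Stay out: p·(-2) + (1−p)·(-1) = -p - 1
  -6p + 3 = -p - 1  ⇒  -5p = -4  ⇒  p = 4/5.
In a mixed equilibrium the incumbent is indifferent between Accommodate and Fight; this condition fixes q.
  the incumbent's payoff from Accommodate: q·5 + (1−q)·4 = q + 4
  the incumbent's payoff from Fight: q·(-4) + (1−q)·5 = -9q + 5
  q + 4 = -9q + 5  ⇒  10q = 1  ⇒  q = 1/10.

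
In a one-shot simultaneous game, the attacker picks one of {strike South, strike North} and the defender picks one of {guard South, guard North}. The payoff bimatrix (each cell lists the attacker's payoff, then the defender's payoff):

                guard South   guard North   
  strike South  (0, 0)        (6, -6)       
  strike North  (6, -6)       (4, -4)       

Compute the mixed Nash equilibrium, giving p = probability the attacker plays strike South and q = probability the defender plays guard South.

The defender's indifference between guard South and guard North determines the attacker's mixing probability p:
  the defender's expected payoff from guard South: p·0 + (1−p)·(-6) = 6p - 6
  the defender's expected payoff from guard North: p·(-6) + (1−p)·(-4) = -2p - 4
  6p - 6 = -2p - 4  ⇒  8p = 2  ⇒  p = 1/4.
For the attacker to be willing to mix, the attacker must be indifferent between strike South and strike North, which pins down the defender's mix.
  the attacker's expected payoff from strike South: q·0 + (1−q)·6 = -6q + 6
  the attacker's expected payoff from strike North: q·6 + (1−q)·4 = 2q + 4
  -6q + 6 = 2q + 4  ⇒  -8q = -2  ⇒  q = 1/4.

p = 1/4, q = 1/4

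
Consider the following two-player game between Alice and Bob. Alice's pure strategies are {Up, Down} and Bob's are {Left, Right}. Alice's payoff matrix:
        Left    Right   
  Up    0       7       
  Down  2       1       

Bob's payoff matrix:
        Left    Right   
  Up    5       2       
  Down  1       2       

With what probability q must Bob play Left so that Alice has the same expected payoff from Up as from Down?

q = 3/4

Alice's indifference between Up and Down determines Bob's mixing probability q:
  Alice's expected payoff from Up: q·0 + (1−q)·7 = -7q + 7
  Alice's expected payoff from Down: q·2 + (1−q)·1 = q + 1
  -7q + 7 = q + 1  ⇒  -8q = -6  ⇒  q = 3/4.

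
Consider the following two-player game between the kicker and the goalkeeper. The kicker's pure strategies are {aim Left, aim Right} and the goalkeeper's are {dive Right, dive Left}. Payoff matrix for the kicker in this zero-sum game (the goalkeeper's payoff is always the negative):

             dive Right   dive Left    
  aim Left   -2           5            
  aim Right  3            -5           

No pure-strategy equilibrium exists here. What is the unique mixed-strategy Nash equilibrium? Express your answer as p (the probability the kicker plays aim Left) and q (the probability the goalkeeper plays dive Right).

The goalkeeper's indifference between dive Right and dive Left determines the kicker's mixing probability p:
  the goalkeeper's expected payoff from dive Right: p·2 + (1−p)·(-3) = 5p - 3
  the goalkeeper's expected payoff from dive Left: p·(-5) + (1−p)·5 = -10p + 5
  5p - 3 = -10p + 5  ⇒  15p = 8  ⇒  p = 8/15.
Set the kicker's expected payoff from aim Left equal to that from aim Right:
  the kicker's expected payoff from aim Left: q·(-2) + (1−q)·5 = -7q + 5
  the kicker's expected payoff from aim Right: q·3 + (1−q)·(-5) = 8q - 5
  -7q + 5 = 8q - 5  ⇒  -15q = -10  ⇒  q = 2/3.

p = 8/15, q = 2/3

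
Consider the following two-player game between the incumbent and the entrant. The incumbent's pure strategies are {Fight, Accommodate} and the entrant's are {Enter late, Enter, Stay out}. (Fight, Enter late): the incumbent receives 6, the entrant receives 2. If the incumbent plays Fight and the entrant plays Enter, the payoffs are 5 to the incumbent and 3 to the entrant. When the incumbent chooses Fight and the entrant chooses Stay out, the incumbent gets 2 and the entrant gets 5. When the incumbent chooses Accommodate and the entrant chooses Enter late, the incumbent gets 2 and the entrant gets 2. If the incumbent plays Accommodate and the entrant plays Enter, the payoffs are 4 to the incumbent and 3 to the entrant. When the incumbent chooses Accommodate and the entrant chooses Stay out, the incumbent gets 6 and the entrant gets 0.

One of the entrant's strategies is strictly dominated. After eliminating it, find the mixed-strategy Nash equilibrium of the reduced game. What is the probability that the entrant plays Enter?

q = 4/5

The entrant's strategy Enter late is strictly dominated by Enter: 3 > 2 and 3 > 2. Eliminate Enter late.
In a mixed equilibrium the incumbent is indifferent between Fight and Accommodate; this condition fixes q.
  the incumbent's expected payoff from Fight: q·5 + (1−q)·2 = 3q + 2
  the incumbent's expected payoff from Accommodate: q·4 + (1−q)·6 = -2q + 6
  3q + 2 = -2q + 6  ⇒  5q = 4  ⇒  q = 4/5.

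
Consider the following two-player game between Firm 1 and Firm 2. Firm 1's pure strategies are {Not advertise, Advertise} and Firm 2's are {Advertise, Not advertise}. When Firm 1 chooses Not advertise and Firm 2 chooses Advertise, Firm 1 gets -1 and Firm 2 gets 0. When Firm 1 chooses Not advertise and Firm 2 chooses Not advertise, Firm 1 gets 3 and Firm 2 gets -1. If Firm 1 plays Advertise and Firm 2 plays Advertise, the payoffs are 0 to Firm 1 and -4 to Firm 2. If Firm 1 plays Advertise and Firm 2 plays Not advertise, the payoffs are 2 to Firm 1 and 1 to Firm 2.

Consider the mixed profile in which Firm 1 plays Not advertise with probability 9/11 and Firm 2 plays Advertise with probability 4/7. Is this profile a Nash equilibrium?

Given Firm 1's mix p = 9/11, Firm 2's payoff from Advertise is -8/11 but from Not advertise is -7/11. Firm 2 strictly prefers Not advertise, so Firm 2 would not mix.
So the proposed profile is not a Nash equilibrium.

No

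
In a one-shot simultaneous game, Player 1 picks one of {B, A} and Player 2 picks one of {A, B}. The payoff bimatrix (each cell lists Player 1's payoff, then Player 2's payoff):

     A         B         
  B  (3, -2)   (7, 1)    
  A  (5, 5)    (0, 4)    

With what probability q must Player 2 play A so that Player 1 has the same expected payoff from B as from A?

q = 7/9

Player 2's mix must leave Player 1 indifferent between B and A.
  Player 1's payoff from B: q·3 + (1−q)·7 = -4q + 7
  Player 1's payoff from A: q·5 + (1−q)·0 = 5q
  -4q + 7 = 5q  ⇒  -9q = -7  ⇒  q = 7/9.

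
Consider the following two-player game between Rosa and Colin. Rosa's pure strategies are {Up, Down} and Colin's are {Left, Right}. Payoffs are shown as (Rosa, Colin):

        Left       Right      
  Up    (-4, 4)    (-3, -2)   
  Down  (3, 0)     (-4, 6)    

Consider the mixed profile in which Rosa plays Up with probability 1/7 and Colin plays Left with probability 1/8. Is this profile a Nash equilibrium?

Given Rosa's mix p = 1/7, Colin's payoff from Left is 4/7 but from Right is 34/7. Colin strictly prefers Right, so Colin would not mix.
So the proposed profile is not a Nash equilibrium.

No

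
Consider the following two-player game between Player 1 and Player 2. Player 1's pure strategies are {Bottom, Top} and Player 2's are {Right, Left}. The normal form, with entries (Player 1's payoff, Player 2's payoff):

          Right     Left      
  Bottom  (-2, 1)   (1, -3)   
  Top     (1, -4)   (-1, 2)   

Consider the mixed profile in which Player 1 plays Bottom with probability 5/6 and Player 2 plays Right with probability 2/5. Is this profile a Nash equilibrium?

Given Player 1's mix p = 5/6, Player 2's payoff from Right is 1/6 but from Left is -13/6. Player 2 strictly prefers Right, so Player 2 would not mix.
So the proposed profile is not a Nash equilibrium.

No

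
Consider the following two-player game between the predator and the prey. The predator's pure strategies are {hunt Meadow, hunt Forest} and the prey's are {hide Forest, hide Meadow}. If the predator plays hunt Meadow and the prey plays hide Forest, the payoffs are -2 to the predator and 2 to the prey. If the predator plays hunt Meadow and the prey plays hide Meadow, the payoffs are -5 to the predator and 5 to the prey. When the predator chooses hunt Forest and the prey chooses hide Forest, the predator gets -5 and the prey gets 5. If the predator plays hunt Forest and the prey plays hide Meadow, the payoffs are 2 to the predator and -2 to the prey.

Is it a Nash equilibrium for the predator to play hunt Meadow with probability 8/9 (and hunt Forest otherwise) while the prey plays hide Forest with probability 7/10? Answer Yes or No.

No

Given the predator's mix p = 8/9, the prey's payoff from hide Forest is 7/3 but from hide Meadow is 38/9. The prey strictly prefers hide Meadow, so the prey would not mix.
So the proposed profile is not a Nash equilibrium.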